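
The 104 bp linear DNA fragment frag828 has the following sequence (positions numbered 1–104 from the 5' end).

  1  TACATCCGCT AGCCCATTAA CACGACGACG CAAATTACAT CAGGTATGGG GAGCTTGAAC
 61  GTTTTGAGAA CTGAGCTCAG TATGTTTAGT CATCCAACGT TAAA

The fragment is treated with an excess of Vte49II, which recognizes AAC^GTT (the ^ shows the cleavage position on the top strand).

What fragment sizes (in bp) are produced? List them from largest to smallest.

Vte49II sites (AACGTT) start at positions 58, 96.
Vte49II cuts after base 3 of each site, so after positions 60, 98.
Linear molecule, 2 cuts → 3 fragments:
  1–60 → 60 bp
  61–98 → 38 bp
  99–104 → 6 bp
Sorted largest to smallest: 60, 38, 6 bp.

60, 38, 6 bp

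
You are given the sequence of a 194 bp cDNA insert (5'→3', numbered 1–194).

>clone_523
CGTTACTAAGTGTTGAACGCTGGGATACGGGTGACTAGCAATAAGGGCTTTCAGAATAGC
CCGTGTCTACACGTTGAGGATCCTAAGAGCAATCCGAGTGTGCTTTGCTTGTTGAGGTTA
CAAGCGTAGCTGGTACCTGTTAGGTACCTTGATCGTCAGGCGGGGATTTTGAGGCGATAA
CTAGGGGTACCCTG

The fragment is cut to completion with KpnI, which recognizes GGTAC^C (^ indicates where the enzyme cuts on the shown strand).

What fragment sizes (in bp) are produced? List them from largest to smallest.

136, 43, 11, 4 bp

KpnI sites (GGTACC) start at positions 132, 143, 186.
KpnI cuts after base 5 of each site (before the last base), so after positions 136, 147, 190.
Linear molecule, 3 cuts → 4 fragments:
  1–136 → 136 bp
  137–147 → 11 bp
  148–190 → 43 bp
  191–194 → 4 bp
Sorted largest to smallest: 136, 43, 11, 4 bp.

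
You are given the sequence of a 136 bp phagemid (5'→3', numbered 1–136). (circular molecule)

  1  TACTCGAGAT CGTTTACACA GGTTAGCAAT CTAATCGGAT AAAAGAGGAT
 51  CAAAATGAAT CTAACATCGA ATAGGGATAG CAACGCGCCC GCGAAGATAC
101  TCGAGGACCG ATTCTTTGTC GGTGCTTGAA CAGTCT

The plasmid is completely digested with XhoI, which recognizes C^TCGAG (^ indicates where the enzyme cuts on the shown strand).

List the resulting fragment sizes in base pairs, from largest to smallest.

97, 39 bp

XhoI sites (CTCGAG) start at positions 3, 100.
XhoI cuts after the first base of each site, so after positions 3, 100.
Circular molecule, 2 cuts → 2 fragments:
  4–100 → 97 bp
  101–136 then 1–3 → 36 + 3 = 39 bp
Sorted largest to smallest: 97, 39 bp.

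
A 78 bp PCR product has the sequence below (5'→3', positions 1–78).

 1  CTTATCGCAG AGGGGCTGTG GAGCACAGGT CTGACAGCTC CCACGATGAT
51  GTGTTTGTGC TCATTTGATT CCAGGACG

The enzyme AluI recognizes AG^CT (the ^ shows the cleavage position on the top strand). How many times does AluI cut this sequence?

1

AGCT occurs starting at position 36.
AluI cuts at 1 site.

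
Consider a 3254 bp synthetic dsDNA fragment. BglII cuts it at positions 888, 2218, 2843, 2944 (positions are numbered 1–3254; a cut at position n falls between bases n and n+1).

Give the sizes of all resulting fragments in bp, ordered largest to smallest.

1330, 888, 625, 310, 101 bp

Linear molecule, 4 cuts → 5 fragments:
  888 − 0 = 888 bp
  2218 − 888 = 1330 bp
  2843 − 2218 = 625 bp
  2944 − 2843 = 101 bp
  3254 − 2944 = 310 bp
Sorted largest to smallest: 1330, 888, 625, 310, 101 bp.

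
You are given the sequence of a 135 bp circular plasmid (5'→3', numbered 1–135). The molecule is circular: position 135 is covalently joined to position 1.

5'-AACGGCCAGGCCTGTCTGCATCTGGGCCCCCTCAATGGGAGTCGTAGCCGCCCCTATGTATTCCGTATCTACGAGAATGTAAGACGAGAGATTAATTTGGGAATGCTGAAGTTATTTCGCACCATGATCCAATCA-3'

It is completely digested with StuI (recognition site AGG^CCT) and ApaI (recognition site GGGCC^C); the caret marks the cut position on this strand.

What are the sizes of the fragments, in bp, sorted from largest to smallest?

The StuI site (AGGCCT) starts at position 8.
StuI cuts after base 3 of each site, so after position 10.
The ApaI site (GGGCCC) starts at position 24.
ApaI cuts after base 5 of each site (before the last base), so after position 28.
Combined cut positions: 10, 28.
Circular molecule, 2 cuts → 2 fragments:
  11–28 → 18 bp
  29–135 then 1–10 → 107 + 10 = 117 bp
Sorted largest to smallest: 117, 18 bp.

117, 18 bp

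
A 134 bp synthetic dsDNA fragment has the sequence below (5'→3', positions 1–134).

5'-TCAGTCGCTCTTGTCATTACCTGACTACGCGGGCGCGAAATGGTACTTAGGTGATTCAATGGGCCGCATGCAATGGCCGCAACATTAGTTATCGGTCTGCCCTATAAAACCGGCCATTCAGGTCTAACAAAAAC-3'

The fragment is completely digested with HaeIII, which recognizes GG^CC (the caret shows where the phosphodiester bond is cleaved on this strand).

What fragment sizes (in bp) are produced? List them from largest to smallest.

63, 37, 21, 13 bp

HaeIII sites (GGCC) start at positions 62, 75, 112.
HaeIII cuts after base 2 of each site, so after positions 63, 76, 113.
Linear molecule, 3 cuts → 4 fragments:
  1–63 → 63 bp
  64–76 → 13 bp
  77–113 → 37 bp
  114–134 → 21 bp
Sorted largest to smallest: 63, 37, 21, 13 bp.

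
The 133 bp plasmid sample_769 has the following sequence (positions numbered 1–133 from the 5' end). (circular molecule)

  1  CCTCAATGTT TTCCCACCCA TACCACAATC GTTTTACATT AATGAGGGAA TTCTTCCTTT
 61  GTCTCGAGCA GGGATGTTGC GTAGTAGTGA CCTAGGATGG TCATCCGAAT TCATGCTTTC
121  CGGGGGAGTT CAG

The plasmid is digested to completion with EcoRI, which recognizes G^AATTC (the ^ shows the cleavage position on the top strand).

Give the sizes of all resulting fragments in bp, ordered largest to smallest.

74, 59 bp

EcoRI sites (GAATTC) start at positions 48, 107.
EcoRI cuts after the first base of each site, so after positions 48, 107.
Circular molecule, 2 cuts → 2 fragments:
  49–107 → 59 bp
  108–133 then 1–48 → 26 + 48 = 74 bp
Sorted largest to smallest: 74, 59 bp.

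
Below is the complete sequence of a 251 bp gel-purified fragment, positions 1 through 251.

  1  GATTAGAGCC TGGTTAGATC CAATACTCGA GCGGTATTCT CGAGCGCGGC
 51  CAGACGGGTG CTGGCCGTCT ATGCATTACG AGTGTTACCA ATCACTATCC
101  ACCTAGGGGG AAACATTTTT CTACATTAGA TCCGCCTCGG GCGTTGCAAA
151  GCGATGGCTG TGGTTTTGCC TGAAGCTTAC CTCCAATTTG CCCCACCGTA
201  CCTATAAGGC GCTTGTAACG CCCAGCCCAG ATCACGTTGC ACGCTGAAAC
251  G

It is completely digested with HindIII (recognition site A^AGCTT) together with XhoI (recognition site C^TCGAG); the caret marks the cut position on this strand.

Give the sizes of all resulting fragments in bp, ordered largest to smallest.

134, 78, 26, 13 bp

The HindIII site (AAGCTT) starts at position 173.
HindIII cuts after the first base of each site, so after position 173.
XhoI sites (CTCGAG) start at positions 26, 39.
XhoI cuts after the first base of each site, so after positions 26, 39.
Combined cut positions: 26, 39, 173.
Linear molecule, 3 cuts → 4 fragments:
  1–26 → 26 bp
  27–39 → 13 bp
  40–173 → 134 bp
  174–251 → 78 bp
Sorted largest to smallest: 134, 78, 26, 13 bp.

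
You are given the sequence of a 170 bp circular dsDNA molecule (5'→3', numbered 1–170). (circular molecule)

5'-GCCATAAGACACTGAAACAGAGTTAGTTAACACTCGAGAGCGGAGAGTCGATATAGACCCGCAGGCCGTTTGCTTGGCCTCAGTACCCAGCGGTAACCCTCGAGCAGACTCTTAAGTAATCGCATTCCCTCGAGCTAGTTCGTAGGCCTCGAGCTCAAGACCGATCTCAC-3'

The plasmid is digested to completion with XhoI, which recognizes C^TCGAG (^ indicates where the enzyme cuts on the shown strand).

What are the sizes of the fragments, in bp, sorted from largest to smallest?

66, 55, 30, 19 bp

XhoI sites (CTCGAG) start at positions 33, 99, 129, 148.
XhoI cuts after the first base of each site, so after positions 33, 99, 129, 148.
Circular molecule, 4 cuts → 4 fragments:
  34–99 → 66 bp
  100–129 → 30 bp
  130–148 → 19 bp
  149–170 then 1–33 → 22 + 33 = 55 bp
Sorted largest to smallest: 66, 55, 30, 19 bp.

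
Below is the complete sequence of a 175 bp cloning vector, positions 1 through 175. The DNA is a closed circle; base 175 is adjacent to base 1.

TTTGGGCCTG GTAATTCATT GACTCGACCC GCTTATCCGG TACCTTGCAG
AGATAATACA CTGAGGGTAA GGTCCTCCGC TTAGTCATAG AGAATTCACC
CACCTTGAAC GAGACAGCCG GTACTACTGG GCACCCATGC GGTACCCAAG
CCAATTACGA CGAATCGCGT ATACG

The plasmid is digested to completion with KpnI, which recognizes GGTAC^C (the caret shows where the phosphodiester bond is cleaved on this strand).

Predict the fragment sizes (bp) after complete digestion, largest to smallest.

102, 73 bp

KpnI sites (GGTACC) start at positions 39, 141.
KpnI cuts after base 5 of each site (before the last base), so after positions 43, 145.
Circular molecule, 2 cuts → 2 fragments:
  44–145 → 102 bp
  146–175 then 1–43 → 30 + 43 = 73 bp
Sorted largest to smallest: 102, 73 bp.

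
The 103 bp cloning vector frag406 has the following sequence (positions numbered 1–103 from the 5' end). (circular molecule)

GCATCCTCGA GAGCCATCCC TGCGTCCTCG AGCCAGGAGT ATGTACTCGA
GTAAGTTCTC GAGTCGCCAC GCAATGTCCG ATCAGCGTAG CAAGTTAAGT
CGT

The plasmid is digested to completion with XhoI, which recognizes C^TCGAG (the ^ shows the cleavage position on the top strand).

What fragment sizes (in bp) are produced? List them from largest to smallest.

XhoI sites (CTCGAG) start at positions 6, 27, 46, 58.
XhoI cuts after the first base of each site, so after positions 6, 27, 46, 58.
Circular molecule, 4 cuts → 4 fragments:
  7–27 → 21 bp
  28–46 → 19 bp
  47–58 → 12 bp
  59–103 then 1–6 → 45 + 6 = 51 bp
Sorted largest to smallest: 51, 21, 19, 12 bp.

51, 21, 19, 12 bp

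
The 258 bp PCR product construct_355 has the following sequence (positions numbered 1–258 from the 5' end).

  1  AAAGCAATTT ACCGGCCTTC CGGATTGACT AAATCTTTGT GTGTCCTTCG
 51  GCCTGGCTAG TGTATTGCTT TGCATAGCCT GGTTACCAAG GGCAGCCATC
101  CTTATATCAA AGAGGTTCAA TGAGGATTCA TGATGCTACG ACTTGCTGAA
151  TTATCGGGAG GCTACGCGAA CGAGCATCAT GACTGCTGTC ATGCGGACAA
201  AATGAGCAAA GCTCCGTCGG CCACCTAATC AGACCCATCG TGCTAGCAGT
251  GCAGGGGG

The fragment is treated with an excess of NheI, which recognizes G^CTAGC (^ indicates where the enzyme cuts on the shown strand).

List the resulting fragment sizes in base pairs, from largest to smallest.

The NheI site (GCTAGC) starts at position 242.
NheI cuts after the first base of each site, so after position 242.
Linear molecule, 1 cut → 2 fragments:
  1–242 → 242 bp
  243–258 → 16 bp
Sorted largest to smallest: 242, 16 bp.

242, 16 bp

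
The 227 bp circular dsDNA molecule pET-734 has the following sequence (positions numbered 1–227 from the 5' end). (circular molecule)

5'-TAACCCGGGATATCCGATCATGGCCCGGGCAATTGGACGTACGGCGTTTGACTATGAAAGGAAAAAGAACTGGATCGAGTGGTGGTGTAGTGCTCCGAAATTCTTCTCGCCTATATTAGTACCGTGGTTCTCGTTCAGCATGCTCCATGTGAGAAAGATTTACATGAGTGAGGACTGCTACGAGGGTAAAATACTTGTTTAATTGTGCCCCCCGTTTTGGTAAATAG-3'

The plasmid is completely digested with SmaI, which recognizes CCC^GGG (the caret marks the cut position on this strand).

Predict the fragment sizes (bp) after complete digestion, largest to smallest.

SmaI sites (CCCGGG) start at positions 4, 24.
SmaI cuts after base 3 of each site, so after positions 6, 26.
Circular molecule, 2 cuts → 2 fragments:
  7–26 → 20 bp
  27–227 then 1–6 → 201 + 6 = 207 bp
Sorted largest to smallest: 207, 20 bp.

207, 20 bp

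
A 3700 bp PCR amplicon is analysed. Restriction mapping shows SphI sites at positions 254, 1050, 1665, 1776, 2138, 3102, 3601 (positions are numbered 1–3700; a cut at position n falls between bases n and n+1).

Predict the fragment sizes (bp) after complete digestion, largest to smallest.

Linear molecule, 7 cuts → 8 fragments:
  254 − 0 = 254 bp
  1050 − 254 = 796 bp
  1665 − 1050 = 615 bp
  1776 − 1665 = 111 bp
  2138 − 1776 = 362 bp
  3102 − 2138 = 964 bp
  3601 − 3102 = 499 bp
  3700 − 3601 = 99 bp
Sorted largest to smallest: 964, 796, 615, 499, 362, 254, 111, 99 bp.

964, 796, 615, 499, 362, 254, 111, 99 bp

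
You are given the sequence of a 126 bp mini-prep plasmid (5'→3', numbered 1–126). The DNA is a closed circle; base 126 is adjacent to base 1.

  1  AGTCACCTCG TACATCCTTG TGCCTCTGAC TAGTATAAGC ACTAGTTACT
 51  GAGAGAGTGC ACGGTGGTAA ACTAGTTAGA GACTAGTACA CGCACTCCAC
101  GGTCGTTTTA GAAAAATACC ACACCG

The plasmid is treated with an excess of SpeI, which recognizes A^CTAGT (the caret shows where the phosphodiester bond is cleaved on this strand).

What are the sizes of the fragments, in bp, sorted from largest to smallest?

SpeI sites (ACTAGT) start at positions 29, 41, 71, 82.
SpeI cuts after the first base of each site, so after positions 29, 41, 71, 82.
Circular molecule, 4 cuts → 4 fragments:
  30–41 → 12 bp
  42–71 → 30 bp
  72–82 → 11 bp
  83–126 then 1–29 → 44 + 29 = 73 bp
Sorted largest to smallest: 73, 30, 12, 11 bp.

73, 30, 12, 11 bp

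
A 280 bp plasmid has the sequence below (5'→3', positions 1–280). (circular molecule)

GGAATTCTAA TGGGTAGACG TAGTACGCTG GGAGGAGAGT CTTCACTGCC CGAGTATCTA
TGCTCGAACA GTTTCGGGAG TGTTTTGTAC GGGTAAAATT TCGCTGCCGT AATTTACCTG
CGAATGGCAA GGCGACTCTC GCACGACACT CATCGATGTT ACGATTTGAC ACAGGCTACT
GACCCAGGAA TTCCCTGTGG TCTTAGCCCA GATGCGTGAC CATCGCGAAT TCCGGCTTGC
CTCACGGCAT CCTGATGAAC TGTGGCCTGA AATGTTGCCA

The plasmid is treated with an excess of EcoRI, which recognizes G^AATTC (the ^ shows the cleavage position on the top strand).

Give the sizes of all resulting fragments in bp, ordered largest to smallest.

EcoRI sites (GAATTC) start at positions 2, 188, 227.
EcoRI cuts after the first base of each site, so after positions 2, 188, 227.
Circular molecule, 3 cuts → 3 fragments:
  3–188 → 186 bp
  189–227 → 39 bp
  228–280 then 1–2 → 53 + 2 = 55 bp
Sorted largest to smallest: 186, 55, 39 bp.

186, 55, 39 bp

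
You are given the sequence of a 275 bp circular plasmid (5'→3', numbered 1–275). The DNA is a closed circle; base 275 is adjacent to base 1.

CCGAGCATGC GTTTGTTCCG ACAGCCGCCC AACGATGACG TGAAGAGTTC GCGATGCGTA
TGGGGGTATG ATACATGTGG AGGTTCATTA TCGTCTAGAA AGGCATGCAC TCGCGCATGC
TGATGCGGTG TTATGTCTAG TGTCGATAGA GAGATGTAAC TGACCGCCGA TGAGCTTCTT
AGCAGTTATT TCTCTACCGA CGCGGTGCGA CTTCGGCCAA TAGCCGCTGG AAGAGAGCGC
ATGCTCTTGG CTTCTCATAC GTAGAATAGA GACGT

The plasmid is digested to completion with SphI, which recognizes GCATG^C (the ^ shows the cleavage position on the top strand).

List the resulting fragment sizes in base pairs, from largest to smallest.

SphI sites (GCATGC) start at positions 5, 103, 115, 239.
SphI cuts after base 5 of each site (before the last base), so after positions 9, 107, 119, 243.
Circular molecule, 4 cuts → 4 fragments:
  10–107 → 98 bp
  108–119 → 12 bp
  120–243 → 124 bp
  244–275 then 1–9 → 32 + 9 = 41 bp
Sorted largest to smallest: 124, 98, 41, 12 bp.

124, 98, 41, 12 bp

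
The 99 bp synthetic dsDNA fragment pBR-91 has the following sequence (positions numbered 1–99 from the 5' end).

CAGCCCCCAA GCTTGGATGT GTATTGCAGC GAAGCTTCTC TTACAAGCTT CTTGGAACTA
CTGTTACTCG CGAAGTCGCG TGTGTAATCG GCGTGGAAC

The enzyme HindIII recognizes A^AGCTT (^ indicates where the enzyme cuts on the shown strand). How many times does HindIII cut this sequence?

3

AAGCTT occurs starting at positions 9, 32, 45.
HindIII cuts at 3 sites.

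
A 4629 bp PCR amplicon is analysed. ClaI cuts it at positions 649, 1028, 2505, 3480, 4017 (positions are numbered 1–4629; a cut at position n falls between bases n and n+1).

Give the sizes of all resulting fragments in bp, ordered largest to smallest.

Linear molecule, 5 cuts → 6 fragments:
  649 − 0 = 649 bp
  1028 − 649 = 379 bp
  2505 − 1028 = 1477 bp
  3480 − 2505 = 975 bp
  4017 − 3480 = 537 bp
  4629 − 4017 = 612 bp
Sorted largest to smallest: 1477, 975, 649, 612, 537, 379 bp.

1477, 975, 649, 612, 537, 379 bp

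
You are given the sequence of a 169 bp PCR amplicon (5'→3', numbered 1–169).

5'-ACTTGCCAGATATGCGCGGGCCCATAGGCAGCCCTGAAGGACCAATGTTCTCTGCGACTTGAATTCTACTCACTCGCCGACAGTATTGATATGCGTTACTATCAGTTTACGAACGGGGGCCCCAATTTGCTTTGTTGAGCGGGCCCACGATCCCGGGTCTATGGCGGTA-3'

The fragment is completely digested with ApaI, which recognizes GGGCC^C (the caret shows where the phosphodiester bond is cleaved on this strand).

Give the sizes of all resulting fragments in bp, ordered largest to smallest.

ApaI sites (GGGCCC) start at positions 18, 117, 141.
ApaI cuts after base 5 of each site (before the last base), so after positions 22, 121, 145.
Linear molecule, 3 cuts → 4 fragments:
  1–22 → 22 bp
  23–121 → 99 bp
  122–145 → 24 bp
  146–169 → 24 bp
Sorted largest to smallest: 99, 24, 24, 22 bp.

99, 24, 24, 22 bp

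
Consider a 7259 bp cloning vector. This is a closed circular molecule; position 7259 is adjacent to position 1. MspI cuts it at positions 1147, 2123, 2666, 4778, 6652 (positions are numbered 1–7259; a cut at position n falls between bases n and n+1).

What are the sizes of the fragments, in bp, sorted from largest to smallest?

Circular molecule, 5 cuts → 5 fragments:
  2123 − 1147 = 976 bp
  2666 − 2123 = 543 bp
  4778 − 2666 = 2112 bp
  6652 − 4778 = 1874 bp
  wrap: 7259 − 6652 + 1147 = 1754 bp
Sorted largest to smallest: 2112, 1874, 1754, 976, 543 bp.

2112, 1874, 1754, 976, 543 bp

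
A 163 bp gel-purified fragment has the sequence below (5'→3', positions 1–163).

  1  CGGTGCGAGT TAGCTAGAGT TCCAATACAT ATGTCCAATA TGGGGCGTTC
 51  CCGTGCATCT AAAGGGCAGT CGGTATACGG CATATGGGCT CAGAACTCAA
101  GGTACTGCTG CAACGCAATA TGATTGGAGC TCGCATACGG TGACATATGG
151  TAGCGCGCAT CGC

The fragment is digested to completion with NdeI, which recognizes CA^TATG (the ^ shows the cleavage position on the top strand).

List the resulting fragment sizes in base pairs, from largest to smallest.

NdeI sites (CATATG) start at positions 28, 81, 144.
NdeI cuts after base 2 of each site, so after positions 29, 82, 145.
Linear molecule, 3 cuts → 4 fragments:
  1–29 → 29 bp
  30–82 → 53 bp
  83–145 → 63 bp
  146–163 → 18 bp
Sorted largest to smallest: 63, 53, 29, 18 bp.

63, 53, 29, 18 bp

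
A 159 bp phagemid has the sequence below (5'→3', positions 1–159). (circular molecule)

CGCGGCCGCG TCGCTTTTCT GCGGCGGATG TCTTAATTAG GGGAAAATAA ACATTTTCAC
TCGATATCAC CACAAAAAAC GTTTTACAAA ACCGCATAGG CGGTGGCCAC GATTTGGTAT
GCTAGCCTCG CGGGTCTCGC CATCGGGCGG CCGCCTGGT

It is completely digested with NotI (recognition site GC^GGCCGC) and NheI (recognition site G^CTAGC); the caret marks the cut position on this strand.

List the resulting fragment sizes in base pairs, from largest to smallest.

118, 27, 14 bp

NotI sites (GCGGCCGC) start at positions 2, 147.
NotI cuts after base 2 of each site, so after positions 3, 148.
The NheI site (GCTAGC) starts at position 121.
NheI cuts after the first base of each site, so after position 121.
Combined cut positions: 3, 121, 148.
Circular molecule, 3 cuts → 3 fragments:
  4–121 → 118 bp
  122–148 → 27 bp
  149–159 then 1–3 → 11 + 3 = 14 bp
Sorted largest to smallest: 118, 27, 14 bp.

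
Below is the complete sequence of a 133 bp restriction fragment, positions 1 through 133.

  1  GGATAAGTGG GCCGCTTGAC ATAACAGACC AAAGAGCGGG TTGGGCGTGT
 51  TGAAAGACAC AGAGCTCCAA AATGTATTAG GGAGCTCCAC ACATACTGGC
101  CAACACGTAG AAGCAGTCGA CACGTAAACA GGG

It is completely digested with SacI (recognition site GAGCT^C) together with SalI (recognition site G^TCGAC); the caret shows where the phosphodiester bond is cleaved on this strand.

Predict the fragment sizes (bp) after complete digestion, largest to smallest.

66, 30, 20, 17 bp

SacI sites (GAGCTC) start at positions 62, 82.
SacI cuts after base 5 of each site (before the last base), so after positions 66, 86.
The SalI site (GTCGAC) starts at position 116.
SalI cuts after the first base of each site, so after position 116.
Combined cut positions: 66, 86, 116.
Linear molecule, 3 cuts → 4 fragments:
  1–66 → 66 bp
  67–86 → 20 bp
  87–116 → 30 bp
  117–133 → 17 bp
Sorted largest to smallest: 66, 30, 20, 17 bp.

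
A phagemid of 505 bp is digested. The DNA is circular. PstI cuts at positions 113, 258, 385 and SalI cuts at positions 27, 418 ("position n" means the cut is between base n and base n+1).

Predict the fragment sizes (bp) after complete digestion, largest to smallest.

145, 127, 114, 86, 33 bp

Combined cut positions (sorted): 27, 113, 258, 385, 418.
Circular molecule, 5 cuts → 5 fragments:
  113 − 27 = 86 bp
  258 − 113 = 145 bp
  385 − 258 = 127 bp
  418 − 385 = 33 bp
  wrap: 505 − 418 + 27 = 114 bp
Sorted largest to smallest: 145, 127, 114, 86, 33 bp.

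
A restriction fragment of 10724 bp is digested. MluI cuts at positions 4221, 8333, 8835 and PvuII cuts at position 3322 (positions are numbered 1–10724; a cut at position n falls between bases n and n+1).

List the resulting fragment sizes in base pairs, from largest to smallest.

4112, 3322, 1889, 899, 502 bp

Combined cut positions (sorted): 3322, 4221, 8333, 8835.
Linear molecule, 4 cuts → 5 fragments:
  3322 − 0 = 3322 bp
  4221 − 3322 = 899 bp
  8333 − 4221 = 4112 bp
  8835 − 8333 = 502 bp
  10724 − 8835 = 1889 bp
Sorted largest to smallest: 4112, 3322, 1889, 899, 502 bp.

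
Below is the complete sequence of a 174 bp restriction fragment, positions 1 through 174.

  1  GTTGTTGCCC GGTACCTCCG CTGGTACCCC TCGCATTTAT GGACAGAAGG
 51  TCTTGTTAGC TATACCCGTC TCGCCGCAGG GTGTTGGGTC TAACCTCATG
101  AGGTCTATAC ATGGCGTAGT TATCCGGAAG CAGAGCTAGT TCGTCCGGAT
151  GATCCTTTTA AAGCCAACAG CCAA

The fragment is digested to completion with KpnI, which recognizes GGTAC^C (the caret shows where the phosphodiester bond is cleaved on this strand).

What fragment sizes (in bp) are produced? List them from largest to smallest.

147, 15, 12 bp

KpnI sites (GGTACC) start at positions 11, 23.
KpnI cuts after base 5 of each site (before the last base), so after positions 15, 27.
Linear molecule, 2 cuts → 3 fragments:
  1–15 → 15 bp
  16–27 → 12 bp
  28–174 → 147 bp
Sorted largest to smallest: 147, 15, 12 bp.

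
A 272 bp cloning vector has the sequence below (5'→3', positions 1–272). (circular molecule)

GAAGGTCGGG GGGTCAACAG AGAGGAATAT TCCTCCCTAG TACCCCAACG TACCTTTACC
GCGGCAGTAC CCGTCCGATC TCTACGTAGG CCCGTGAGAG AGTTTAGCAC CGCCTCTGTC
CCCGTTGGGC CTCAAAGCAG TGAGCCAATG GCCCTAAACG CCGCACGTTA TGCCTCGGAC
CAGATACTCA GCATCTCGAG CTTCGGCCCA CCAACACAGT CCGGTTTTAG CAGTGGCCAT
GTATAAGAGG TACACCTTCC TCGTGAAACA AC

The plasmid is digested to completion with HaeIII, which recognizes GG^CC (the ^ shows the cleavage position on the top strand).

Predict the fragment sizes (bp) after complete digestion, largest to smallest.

126, 55, 39, 30, 22 bp

HaeIII sites (GGCC) start at positions 89, 128, 150, 205, 235.
HaeIII cuts after base 2 of each site, so after positions 90, 129, 151, 206, 236.
Circular molecule, 5 cuts → 5 fragments:
  91–129 → 39 bp
  130–151 → 22 bp
  152–206 → 55 bp
  207–236 → 30 bp
  237–272 then 1–90 → 36 + 90 = 126 bp
Sorted largest to smallest: 126, 55, 39, 30, 22 bp.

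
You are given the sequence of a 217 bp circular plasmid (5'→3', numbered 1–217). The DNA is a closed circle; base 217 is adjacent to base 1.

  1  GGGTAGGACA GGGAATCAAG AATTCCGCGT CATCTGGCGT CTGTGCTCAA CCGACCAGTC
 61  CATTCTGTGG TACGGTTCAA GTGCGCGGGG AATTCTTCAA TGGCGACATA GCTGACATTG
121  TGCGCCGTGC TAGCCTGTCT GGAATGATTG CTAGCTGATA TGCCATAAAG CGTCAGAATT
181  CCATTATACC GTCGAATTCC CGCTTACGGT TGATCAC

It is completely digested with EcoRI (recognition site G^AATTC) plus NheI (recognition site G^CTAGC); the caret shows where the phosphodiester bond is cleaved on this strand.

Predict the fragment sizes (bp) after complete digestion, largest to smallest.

EcoRI sites (GAATTC) start at positions 20, 90, 176, 194.
EcoRI cuts after the first base of each site, so after positions 20, 90, 176, 194.
NheI sites (GCTAGC) start at positions 129, 150.
NheI cuts after the first base of each site, so after positions 129, 150.
Combined cut positions: 20, 90, 129, 150, 176, 194.
Circular molecule, 6 cuts → 6 fragments:
  21–90 → 70 bp
  91–129 → 39 bp
  130–150 → 21 bp
  151–176 → 26 bp
  177–194 → 18 bp
  195–217 then 1–20 → 23 + 20 = 43 bp
Sorted largest to smallest: 70, 43, 39, 26, 21, 18 bp.

70, 43, 39, 26, 21, 18 bp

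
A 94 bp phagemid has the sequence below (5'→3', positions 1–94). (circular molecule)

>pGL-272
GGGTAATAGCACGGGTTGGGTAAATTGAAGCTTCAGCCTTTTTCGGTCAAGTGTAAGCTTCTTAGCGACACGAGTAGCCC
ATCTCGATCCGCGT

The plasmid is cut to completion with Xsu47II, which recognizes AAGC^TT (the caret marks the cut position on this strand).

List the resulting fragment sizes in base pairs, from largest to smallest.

Xsu47II sites (AAGCTT) start at positions 28, 55.
Xsu47II cuts after base 4 of each site, so after positions 31, 58.
Circular molecule, 2 cuts → 2 fragments:
  32–58 → 27 bp
  59–94 then 1–31 → 36 + 31 = 67 bp
Sorted largest to smallest: 67, 27 bp.

67, 27 bp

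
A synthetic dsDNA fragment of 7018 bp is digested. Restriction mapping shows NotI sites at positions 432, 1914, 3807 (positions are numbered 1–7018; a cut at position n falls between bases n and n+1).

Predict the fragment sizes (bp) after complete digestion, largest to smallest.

Linear molecule, 3 cuts → 4 fragments:
  432 − 0 = 432 bp
  1914 − 432 = 1482 bp
  3807 − 1914 = 1893 bp
  7018 − 3807 = 3211 bp
Sorted largest to smallest: 3211, 1893, 1482, 432 bp.

3211, 1893, 1482, 432 bp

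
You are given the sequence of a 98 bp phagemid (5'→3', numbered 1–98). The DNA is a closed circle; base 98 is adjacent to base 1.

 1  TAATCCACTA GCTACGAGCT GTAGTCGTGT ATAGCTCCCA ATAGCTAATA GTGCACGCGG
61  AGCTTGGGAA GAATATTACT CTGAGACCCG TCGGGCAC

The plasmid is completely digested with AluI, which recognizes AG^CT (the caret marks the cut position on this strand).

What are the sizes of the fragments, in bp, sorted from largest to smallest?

AluI sites (AGCT) start at positions 10, 17, 33, 43, 61.
AluI cuts after base 2 of each site, so after positions 11, 18, 34, 44, 62.
Circular molecule, 5 cuts → 5 fragments:
  12–18 → 7 bp
  19–34 → 16 bp
  35–44 → 10 bp
  45–62 → 18 bp
  63–98 then 1–11 → 36 + 11 = 47 bp
Sorted largest to smallest: 47, 18, 16, 10, 7 bp.

47, 18, 16, 10, 7 bp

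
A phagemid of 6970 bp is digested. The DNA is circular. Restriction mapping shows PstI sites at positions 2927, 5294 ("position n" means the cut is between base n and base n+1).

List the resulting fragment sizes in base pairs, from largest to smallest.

4603, 2367 bp

Circular molecule, 2 cuts → 2 fragments:
  5294 − 2927 = 2367 bp
  wrap: 6970 − 5294 + 2927 = 4603 bp
Sorted largest to smallest: 4603, 2367 bp.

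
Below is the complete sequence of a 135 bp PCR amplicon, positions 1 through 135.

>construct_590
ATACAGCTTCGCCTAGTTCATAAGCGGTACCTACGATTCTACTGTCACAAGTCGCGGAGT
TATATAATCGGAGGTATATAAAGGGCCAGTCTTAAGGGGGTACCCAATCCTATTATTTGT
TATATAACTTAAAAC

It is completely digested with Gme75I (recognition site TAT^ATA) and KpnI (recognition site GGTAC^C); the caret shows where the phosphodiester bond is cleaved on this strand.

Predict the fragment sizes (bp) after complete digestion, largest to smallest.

Gme75I sites (TATATA) start at positions 61, 75, 121.
Gme75I cuts after base 3 of each site, so after positions 63, 77, 123.
KpnI sites (GGTACC) start at positions 26, 99.
KpnI cuts after base 5 of each site (before the last base), so after positions 30, 103.
Combined cut positions: 30, 63, 77, 103, 123.
Linear molecule, 5 cuts → 6 fragments:
  1–30 → 30 bp
  31–63 → 33 bp
  64–77 → 14 bp
  78–103 → 26 bp
  104–123 → 20 bp
  124–135 → 12 bp
Sorted largest to smallest: 33, 30, 26, 20, 14, 12 bp.

33, 30, 26, 20, 14, 12 bp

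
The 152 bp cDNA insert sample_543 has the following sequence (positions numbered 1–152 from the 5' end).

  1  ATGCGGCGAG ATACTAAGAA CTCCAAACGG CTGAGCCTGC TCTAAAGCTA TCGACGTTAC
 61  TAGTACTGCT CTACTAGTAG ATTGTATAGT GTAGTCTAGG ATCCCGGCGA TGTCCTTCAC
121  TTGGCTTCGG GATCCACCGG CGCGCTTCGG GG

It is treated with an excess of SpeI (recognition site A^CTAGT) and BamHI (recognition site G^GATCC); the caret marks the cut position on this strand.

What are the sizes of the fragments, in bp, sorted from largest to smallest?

SpeI sites (ACTAGT) start at positions 59, 73.
SpeI cuts after the first base of each site, so after positions 59, 73.
BamHI sites (GGATCC) start at positions 99, 130.
BamHI cuts after the first base of each site, so after positions 99, 130.
Combined cut positions: 59, 73, 99, 130.
Linear molecule, 4 cuts → 5 fragments:
  1–59 → 59 bp
  60–73 → 14 bp
  74–99 → 26 bp
  100–130 → 31 bp
  131–152 → 22 bp
Sorted largest to smallest: 59, 31, 26, 22, 14 bp.

59, 31, 26, 22, 14 bp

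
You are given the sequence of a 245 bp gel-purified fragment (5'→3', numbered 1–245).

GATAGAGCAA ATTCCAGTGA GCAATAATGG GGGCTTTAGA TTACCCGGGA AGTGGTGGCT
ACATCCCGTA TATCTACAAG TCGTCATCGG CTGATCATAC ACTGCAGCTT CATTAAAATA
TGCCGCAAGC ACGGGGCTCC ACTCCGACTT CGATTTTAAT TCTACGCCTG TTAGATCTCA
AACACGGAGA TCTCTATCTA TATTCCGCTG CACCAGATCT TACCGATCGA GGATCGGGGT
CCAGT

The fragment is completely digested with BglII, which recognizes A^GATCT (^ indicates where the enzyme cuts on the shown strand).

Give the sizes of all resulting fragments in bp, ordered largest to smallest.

173, 30, 27, 15 bp

BglII sites (AGATCT) start at positions 173, 188, 215.
BglII cuts after the first base of each site, so after positions 173, 188, 215.
Linear molecule, 3 cuts → 4 fragments:
  1–173 → 173 bp
  174–188 → 15 bp
  189–215 → 27 bp
  216–245 → 30 bp
Sorted largest to smallest: 173, 30, 27, 15 bp.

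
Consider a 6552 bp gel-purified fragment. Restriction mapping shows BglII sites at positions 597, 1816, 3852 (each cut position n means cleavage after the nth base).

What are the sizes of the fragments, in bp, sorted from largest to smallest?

Linear molecule, 3 cuts → 4 fragments:
  597 − 0 = 597 bp
  1816 − 597 = 1219 bp
  3852 − 1816 = 2036 bp
  6552 − 3852 = 2700 bp
Sorted largest to smallest: 2700, 2036, 1219, 597 bp.

2700, 2036, 1219, 597 bp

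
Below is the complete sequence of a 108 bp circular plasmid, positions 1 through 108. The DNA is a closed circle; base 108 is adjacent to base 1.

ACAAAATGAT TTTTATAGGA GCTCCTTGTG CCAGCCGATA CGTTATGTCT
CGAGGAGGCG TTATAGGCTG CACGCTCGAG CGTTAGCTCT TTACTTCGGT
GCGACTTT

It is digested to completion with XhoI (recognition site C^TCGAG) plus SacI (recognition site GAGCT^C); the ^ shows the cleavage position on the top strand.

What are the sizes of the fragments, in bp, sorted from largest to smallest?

56, 26, 26 bp

XhoI sites (CTCGAG) start at positions 49, 75.
XhoI cuts after the first base of each site, so after positions 49, 75.
The SacI site (GAGCTC) starts at position 19.
SacI cuts after base 5 of each site (before the last base), so after position 23.
Combined cut positions: 23, 49, 75.
Circular molecule, 3 cuts → 3 fragments:
  24–49 → 26 bp
  50–75 → 26 bp
  76–108 then 1–23 → 33 + 23 = 56 bp
Sorted largest to smallest: 56, 26, 26 bp.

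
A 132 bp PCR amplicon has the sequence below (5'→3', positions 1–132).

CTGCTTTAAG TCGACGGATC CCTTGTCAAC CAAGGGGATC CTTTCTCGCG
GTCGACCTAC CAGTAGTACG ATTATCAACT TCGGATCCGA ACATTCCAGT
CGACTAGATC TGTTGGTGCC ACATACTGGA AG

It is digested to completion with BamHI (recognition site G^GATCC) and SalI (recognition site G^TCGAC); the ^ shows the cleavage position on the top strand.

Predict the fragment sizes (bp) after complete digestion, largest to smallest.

BamHI sites (GGATCC) start at positions 16, 36, 83.
BamHI cuts after the first base of each site, so after positions 16, 36, 83.
SalI sites (GTCGAC) start at positions 10, 51, 99.
SalI cuts after the first base of each site, so after positions 10, 51, 99.
Combined cut positions: 10, 16, 36, 51, 83, 99.
Linear molecule, 6 cuts → 7 fragments:
  1–10 → 10 bp
  11–16 → 6 bp
  17–36 → 20 bp
  37–51 → 15 bp
  52–83 → 32 bp
  84–99 → 16 bp
  100–132 → 33 bp
Sorted largest to smallest: 33, 32, 20, 16, 15, 10, 6 bp.

33, 32, 20, 16, 15, 10, 6 bp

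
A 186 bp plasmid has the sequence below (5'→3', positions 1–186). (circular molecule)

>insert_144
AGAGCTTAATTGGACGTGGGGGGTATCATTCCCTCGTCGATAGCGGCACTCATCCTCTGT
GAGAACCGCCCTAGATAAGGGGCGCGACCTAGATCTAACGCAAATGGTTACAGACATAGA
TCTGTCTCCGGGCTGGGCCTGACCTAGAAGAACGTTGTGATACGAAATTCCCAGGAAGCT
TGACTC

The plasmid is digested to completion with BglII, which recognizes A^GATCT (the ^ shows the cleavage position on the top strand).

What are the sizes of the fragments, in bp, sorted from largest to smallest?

BglII sites (AGATCT) start at positions 91, 118.
BglII cuts after the first base of each site, so after positions 91, 118.
Circular molecule, 2 cuts → 2 fragments:
  92–118 → 27 bp
  119–186 then 1–91 → 68 + 91 = 159 bp
Sorted largest to smallest: 159, 27 bp.

159, 27 bp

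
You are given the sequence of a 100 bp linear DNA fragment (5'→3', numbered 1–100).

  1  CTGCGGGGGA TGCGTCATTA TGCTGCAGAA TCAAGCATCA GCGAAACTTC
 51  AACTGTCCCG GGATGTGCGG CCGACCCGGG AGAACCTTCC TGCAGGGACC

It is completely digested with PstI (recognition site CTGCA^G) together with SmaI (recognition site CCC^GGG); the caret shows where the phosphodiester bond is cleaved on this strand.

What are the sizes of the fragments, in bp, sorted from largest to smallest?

PstI sites (CTGCAG) start at positions 23, 90.
PstI cuts after base 5 of each site (before the last base), so after positions 27, 94.
SmaI sites (CCCGGG) start at positions 57, 75.
SmaI cuts after base 3 of each site, so after positions 59, 77.
Combined cut positions: 27, 59, 77, 94.
Linear molecule, 4 cuts → 5 fragments:
  1–27 → 27 bp
  28–59 → 32 bp
  60–77 → 18 bp
  78–94 → 17 bp
  95–100 → 6 bp
Sorted largest to smallest: 32, 27, 18, 17, 6 bp.

32, 27, 18, 17, 6 bp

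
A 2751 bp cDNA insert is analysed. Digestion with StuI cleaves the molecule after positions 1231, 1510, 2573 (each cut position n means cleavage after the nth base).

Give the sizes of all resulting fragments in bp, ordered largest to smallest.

1231, 1063, 279, 178 bp

Linear molecule, 3 cuts → 4 fragments:
  1231 − 0 = 1231 bp
  1510 − 1231 = 279 bp
  2573 − 1510 = 1063 bp
  2751 − 2573 = 178 bp
Sorted largest to smallest: 1231, 1063, 279, 178 bp.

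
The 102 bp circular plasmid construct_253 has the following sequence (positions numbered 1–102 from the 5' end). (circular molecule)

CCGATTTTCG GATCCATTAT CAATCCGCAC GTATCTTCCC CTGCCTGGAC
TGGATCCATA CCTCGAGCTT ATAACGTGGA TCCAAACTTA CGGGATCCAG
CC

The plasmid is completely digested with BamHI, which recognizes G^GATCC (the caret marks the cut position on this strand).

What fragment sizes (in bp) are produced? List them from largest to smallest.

42, 26, 19, 15 bp

BamHI sites (GGATCC) start at positions 10, 52, 78, 93.
BamHI cuts after the first base of each site, so after positions 10, 52, 78, 93.
Circular molecule, 4 cuts → 4 fragments:
  11–52 → 42 bp
  53–78 → 26 bp
  79–93 → 15 bp
  94–102 then 1–10 → 9 + 10 = 19 bp
Sorted largest to smallest: 42, 26, 19, 15 bp.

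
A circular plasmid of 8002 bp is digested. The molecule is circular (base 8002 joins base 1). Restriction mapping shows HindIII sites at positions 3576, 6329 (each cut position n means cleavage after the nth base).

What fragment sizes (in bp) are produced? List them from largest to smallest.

5249, 2753 bp

Circular molecule, 2 cuts → 2 fragments:
  6329 − 3576 = 2753 bp
  wrap: 8002 − 6329 + 3576 = 5249 bp
Sorted largest to smallest: 5249, 2753 bp.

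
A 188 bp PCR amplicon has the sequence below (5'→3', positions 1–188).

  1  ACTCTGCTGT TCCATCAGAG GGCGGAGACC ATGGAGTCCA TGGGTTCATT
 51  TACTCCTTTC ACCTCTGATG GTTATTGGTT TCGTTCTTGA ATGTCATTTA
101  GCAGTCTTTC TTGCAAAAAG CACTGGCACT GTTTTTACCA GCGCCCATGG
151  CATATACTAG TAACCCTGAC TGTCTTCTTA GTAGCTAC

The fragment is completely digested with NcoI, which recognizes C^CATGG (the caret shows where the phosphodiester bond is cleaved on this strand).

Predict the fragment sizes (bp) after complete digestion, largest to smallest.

107, 43, 29, 9 bp

NcoI sites (CCATGG) start at positions 29, 38, 145.
NcoI cuts after the first base of each site, so after positions 29, 38, 145.
Linear molecule, 3 cuts → 4 fragments:
  1–29 → 29 bp
  30–38 → 9 bp
  39–145 → 107 bp
  146–188 → 43 bp
Sorted largest to smallest: 107, 43, 29, 9 bp.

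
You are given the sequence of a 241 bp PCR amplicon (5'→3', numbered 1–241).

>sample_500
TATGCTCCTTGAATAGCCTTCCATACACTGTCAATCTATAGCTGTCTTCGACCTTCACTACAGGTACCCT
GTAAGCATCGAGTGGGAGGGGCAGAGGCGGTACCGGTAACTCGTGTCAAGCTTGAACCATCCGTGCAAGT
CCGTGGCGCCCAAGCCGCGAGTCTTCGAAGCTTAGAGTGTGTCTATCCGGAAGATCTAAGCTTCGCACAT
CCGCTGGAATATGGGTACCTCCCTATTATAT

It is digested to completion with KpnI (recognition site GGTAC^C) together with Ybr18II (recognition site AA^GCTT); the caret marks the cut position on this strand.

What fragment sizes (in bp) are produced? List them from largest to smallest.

KpnI sites (GGTACC) start at positions 63, 99, 224.
KpnI cuts after base 5 of each site (before the last base), so after positions 67, 103, 228.
Ybr18II sites (AAGCTT) start at positions 118, 168, 198.
Ybr18II cuts after base 2 of each site, so after positions 119, 169, 199.
Combined cut positions: 67, 103, 119, 169, 199, 228.
Linear molecule, 6 cuts → 7 fragments:
  1–67 → 67 bp
  68–103 → 36 bp
  104–119 → 16 bp
  120–169 → 50 bp
  170–199 → 30 bp
  200–228 → 29 bp
  229–241 → 13 bp
Sorted largest to smallest: 67, 50, 36, 30, 29, 16, 13 bp.

67, 50, 36, 30, 29, 16, 13 bp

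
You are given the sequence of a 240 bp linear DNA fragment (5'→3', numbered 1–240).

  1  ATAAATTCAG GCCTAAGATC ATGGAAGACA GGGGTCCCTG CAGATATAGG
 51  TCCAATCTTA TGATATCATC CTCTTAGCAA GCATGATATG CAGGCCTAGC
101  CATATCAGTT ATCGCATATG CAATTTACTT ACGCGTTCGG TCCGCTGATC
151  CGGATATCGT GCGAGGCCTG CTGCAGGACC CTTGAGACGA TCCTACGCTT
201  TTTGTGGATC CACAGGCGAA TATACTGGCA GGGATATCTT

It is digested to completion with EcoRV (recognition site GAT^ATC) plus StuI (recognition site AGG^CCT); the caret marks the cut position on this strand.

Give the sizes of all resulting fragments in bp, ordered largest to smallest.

69, 61, 53, 30, 11, 11, 5 bp

EcoRV sites (GATATC) start at positions 62, 153, 233.
EcoRV cuts after base 3 of each site, so after positions 64, 155, 235.
StuI sites (AGGCCT) start at positions 9, 92, 164.
StuI cuts after base 3 of each site, so after positions 11, 94, 166.
Combined cut positions: 11, 64, 94, 155, 166, 235.
Linear molecule, 6 cuts → 7 fragments:
  1–11 → 11 bp
  12–64 → 53 bp
  65–94 → 30 bp
  95–155 → 61 bp
  156–166 → 11 bp
  167–235 → 69 bp
  236–240 → 5 bp
Sorted largest to smallest: 69, 61, 53, 30, 11, 11, 5 bp.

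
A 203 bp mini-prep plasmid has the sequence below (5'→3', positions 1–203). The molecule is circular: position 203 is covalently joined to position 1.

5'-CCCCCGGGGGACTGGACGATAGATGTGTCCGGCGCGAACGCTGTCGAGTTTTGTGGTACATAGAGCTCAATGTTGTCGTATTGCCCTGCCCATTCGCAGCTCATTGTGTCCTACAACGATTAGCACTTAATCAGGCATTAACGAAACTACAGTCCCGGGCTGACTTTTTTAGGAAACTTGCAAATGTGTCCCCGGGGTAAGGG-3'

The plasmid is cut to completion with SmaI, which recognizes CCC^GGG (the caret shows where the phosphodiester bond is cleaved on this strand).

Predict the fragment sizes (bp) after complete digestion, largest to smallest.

151, 37, 15 bp

SmaI sites (CCCGGG) start at positions 3, 154, 191.
SmaI cuts after base 3 of each site, so after positions 5, 156, 193.
Circular molecule, 3 cuts → 3 fragments:
  6–156 → 151 bp
  157–193 → 37 bp
  194–203 then 1–5 → 10 + 5 = 15 bp
Sorted largest to smallest: 151, 37, 15 bp.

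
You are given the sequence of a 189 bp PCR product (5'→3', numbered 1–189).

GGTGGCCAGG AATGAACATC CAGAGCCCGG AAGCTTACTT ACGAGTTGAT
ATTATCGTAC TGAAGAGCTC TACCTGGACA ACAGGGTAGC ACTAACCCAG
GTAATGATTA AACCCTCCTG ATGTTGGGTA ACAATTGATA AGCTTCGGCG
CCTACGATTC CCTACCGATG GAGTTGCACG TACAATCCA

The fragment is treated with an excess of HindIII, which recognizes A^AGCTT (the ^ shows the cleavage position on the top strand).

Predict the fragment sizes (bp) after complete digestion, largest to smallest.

HindIII sites (AAGCTT) start at positions 31, 140.
HindIII cuts after the first base of each site, so after positions 31, 140.
Linear molecule, 2 cuts → 3 fragments:
  1–31 → 31 bp
  32–140 → 109 bp
  141–189 → 49 bp
Sorted largest to smallest: 109, 49, 31 bp.

109, 49, 31 bp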